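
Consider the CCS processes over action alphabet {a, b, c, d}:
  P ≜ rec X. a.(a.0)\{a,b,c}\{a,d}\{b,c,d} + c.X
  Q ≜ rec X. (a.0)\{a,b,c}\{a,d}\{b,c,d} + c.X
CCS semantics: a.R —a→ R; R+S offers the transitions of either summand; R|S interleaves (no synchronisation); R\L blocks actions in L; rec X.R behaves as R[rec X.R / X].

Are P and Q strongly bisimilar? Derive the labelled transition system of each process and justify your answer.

NO

Reachable graph of P (2 states):
  m0 = rec X. a.(a.0)\{a,b,c}\{a,d}\{b,c,d} + c.X :: =a=> m1, =c=> m0
  m1 = (a.0)\{a,b,c}\{a,d}\{b,c,d} :: deadlocked
Reachable graph of Q (1 states):
  n0 = rec X. (a.0)\{a,b,c}\{a,d}\{b,c,d} + c.X :: =c=> n0
Coarsest stable partition (strong bisimilarity classes):
  B0 = {m0}
  B1 = {m1}
  B2 = {n0}
m0 ∈ B0, n0 ∈ B2 → different blocks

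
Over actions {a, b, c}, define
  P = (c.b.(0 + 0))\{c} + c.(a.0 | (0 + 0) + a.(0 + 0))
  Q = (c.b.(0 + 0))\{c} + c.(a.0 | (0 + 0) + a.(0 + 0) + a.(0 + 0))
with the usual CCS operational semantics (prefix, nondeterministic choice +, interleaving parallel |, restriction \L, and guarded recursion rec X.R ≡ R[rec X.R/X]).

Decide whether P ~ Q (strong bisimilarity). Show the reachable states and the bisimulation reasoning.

bisimilar

LTS(P): 4 reachable states
  p0 = (c.b.(0 + 0))\{c} + c.(a.0 | (0 + 0) + a.(0 + 0)) → --c--▸ p1
  p1 = a.0 | (0 + 0) + a.(0 + 0) → --a--▸ p2, --a--▸ p3
  p2 = 0 + 0 → ∅
  p3 = 0 | (0 + 0) → ∅
LTS(Q): 4 reachable states
  q0 = (c.b.(0 + 0))\{c} + c.(a.0 | (0 + 0) + a.(0 + 0) + a.(0 + 0)) → --c--▸ q1
  q1 = a.0 | (0 + 0) + a.(0 + 0) + a.(0 + 0) → --a--▸ q2, --a--▸ q3
  q2 = 0 + 0 → ∅
  q3 = 0 | (0 + 0) → ∅
Coarsest stable partition (strong bisimilarity classes):
  B0 = {p0, q0}
  B1 = {p1, q1}
  B2 = {p2, p3, q2, q3}
p0 ∈ B0, q0 ∈ B0 → same block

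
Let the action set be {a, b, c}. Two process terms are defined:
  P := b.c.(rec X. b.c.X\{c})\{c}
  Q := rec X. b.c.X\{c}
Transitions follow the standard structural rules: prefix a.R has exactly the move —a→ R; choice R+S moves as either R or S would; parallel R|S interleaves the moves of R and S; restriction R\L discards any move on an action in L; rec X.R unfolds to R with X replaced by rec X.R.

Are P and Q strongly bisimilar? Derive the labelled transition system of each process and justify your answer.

bisimilar

Reachable graph of P (4 states):
  s0 = b.c.(rec X. b.c.X\{c})\{c} ⊢ -b-> s1
  s1 = c.(rec X. b.c.X\{c})\{c} ⊢ -c-> s2
  s2 = (rec X. b.c.X\{c})\{c} ⊢ -b-> s3
  s3 = (c.(rec X. b.c.X\{c})\{c})\{c} ⊢ deadlocked
Reachable graph of Q (4 states):
  t0 = rec X. b.c.X\{c} ⊢ -b-> t1
  t1 = c.(rec X. b.c.X\{c})\{c} ⊢ -c-> t2
  t2 = (rec X. b.c.X\{c})\{c} ⊢ -b-> t3
  t3 = (c.(rec X. b.c.X\{c})\{c})\{c} ⊢ deadlocked
Coarsest stable partition (strong bisimilarity classes):
  B0 = {s0, t0}
  B1 = {s1, t1}
  B2 = {s2, t2}
  B3 = {s3, t3}
s0 ∈ B0, t0 ∈ B0 → same block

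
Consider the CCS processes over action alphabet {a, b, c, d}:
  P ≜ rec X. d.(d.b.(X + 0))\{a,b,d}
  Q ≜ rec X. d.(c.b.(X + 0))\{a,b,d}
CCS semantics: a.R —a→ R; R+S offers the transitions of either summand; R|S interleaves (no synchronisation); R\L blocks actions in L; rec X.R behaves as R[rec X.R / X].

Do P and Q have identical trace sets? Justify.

Reachable graph of P (2 states):
  m0 = rec X. d.(d.b.(X + 0))\{a,b,d} → =d=> m1
  m1 = (d.b.((rec X. d.(d.b.(X + 0))\{a,b,d}) + 0))\{a,b,d} → ·
Reachable graph of Q (3 states):
  n0 = rec X. d.(c.b.(X + 0))\{a,b,d} → =d=> n1
  n1 = (c.b.((rec X. d.(c.b.(X + 0))\{a,b,d}) + 0))\{a,b,d} → =c=> n2
  n2 = (b.((rec X. d.(c.b.(X + 0))\{a,b,d}) + 0))\{a,b,d} → ·
Executing dc from Q (initial set {n0}):
  step 1 (d): {n1}
  step 2 (c): {n2}
  ✓ Q
Executing dc from P (initial set {m0}):
  step 1 (d): {m1}
  step 2 (c): ∅ (P stuck)

traces(P) ≠ traces(Q) — witness ⟨dc⟩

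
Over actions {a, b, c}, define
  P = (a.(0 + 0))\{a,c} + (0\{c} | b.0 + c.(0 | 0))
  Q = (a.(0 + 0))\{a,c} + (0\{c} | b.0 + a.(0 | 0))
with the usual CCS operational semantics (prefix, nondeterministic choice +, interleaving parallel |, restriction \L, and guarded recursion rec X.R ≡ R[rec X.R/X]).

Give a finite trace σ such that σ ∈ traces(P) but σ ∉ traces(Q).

c

P's transition system — 3 states:
  m0 = (a.(0 + 0))\{a,c} + (0\{c} | b.0 + c.(0 | 0)) :: -b-> m1, -c-> m2
  m1 = 0\{c} | 0 :: ∅
  m2 = 0 | 0 :: ∅
Q's transition system — 3 states:
  n0 = (a.(0 + 0))\{a,c} + (0\{c} | b.0 + a.(0 | 0)) :: -a-> n1, -b-> n2
  n1 = 0 | 0 :: ∅
  n2 = 0\{c} | 0 :: ∅
Run σ = ⟨c⟩ on P: start {m0}
  step 1 (c): {m2}
  ✓ P
Run σ = ⟨c⟩ on Q: start {n0}
  step 1 (c): ∅ (Q stuck)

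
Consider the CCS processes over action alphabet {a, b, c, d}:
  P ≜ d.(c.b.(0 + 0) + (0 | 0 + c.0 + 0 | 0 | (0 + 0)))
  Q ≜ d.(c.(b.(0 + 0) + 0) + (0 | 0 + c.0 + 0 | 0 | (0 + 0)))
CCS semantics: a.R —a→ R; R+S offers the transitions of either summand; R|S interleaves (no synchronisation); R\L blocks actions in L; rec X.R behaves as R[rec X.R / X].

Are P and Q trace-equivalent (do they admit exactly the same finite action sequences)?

traces(P) = traces(Q)

P's transition system — 5 states:
  s0 = d.(c.b.(0 + 0) + (0 | 0 + c.0 + 0 | 0 | (0 + 0))) :: --d--▸ s1
  s1 = c.b.(0 + 0) + (0 | 0 + c.0 + 0 | 0 | (0 + 0)) :: --c--▸ s2, --c--▸ s3
  s2 = 0 :: deadlocked
  s3 = b.(0 + 0) :: --b--▸ s4
  s4 = 0 + 0 :: deadlocked
Q's transition system — 5 states:
  t0 = d.(c.(b.(0 + 0) + 0) + (0 | 0 + c.0 + 0 | 0 | (0 + 0))) :: --d--▸ t1
  t1 = c.(b.(0 + 0) + 0) + (0 | 0 + c.0 + 0 | 0 | (0 + 0)) :: --c--▸ t2, --c--▸ t3
  t2 = 0 :: deadlocked
  t3 = b.(0 + 0) + 0 :: --b--▸ t4
  t4 = 0 + 0 :: deadlocked
Partition-refinement fixed point:
  B0 = {s0, t0}
  B1 = {s1, t1}
  B2 = {s3, t3}
  B3 = {s2, s4, t2, t4}
s0 ∈ B0, t0 ∈ B0 → same block
Bisimilar ⇒ trace-equivalent.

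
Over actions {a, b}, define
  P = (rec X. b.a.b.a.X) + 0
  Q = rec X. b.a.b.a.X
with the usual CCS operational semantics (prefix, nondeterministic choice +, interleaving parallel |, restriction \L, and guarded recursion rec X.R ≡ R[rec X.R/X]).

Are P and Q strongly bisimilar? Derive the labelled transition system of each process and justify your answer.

P's transition system — 5 states:
  m0 = (rec X. b.a.b.a.X) + 0 | --b--▸ m1
  m1 = a.b.a.(rec X. b.a.b.a.X) | --a--▸ m2
  m2 = b.a.(rec X. b.a.b.a.X) | --b--▸ m3
  m3 = a.(rec X. b.a.b.a.X) | --a--▸ m4
  m4 = rec X. b.a.b.a.X | --b--▸ m1
Q's transition system — 4 states:
  n0 = rec X. b.a.b.a.X | --b--▸ n1
  n1 = a.b.a.(rec X. b.a.b.a.X) | --a--▸ n2
  n2 = b.a.(rec X. b.a.b.a.X) | --b--▸ n3
  n3 = a.(rec X. b.a.b.a.X) | --a--▸ n0
Bisimilarity quotient blocks:
  B0 = {m0, m2, m4, n0, n2}
  B1 = {m1, m3, n1, n3}
m0 ∈ B0, n0 ∈ B0 → same block

YES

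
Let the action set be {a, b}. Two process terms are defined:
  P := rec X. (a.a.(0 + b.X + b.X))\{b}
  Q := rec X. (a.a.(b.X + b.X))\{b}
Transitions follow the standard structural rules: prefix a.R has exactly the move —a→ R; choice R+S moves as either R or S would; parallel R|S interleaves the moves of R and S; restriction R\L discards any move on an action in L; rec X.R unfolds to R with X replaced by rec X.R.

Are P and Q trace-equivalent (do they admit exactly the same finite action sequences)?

LTS(P): 3 reachable states
  m0 = rec X. (a.a.(0 + b.X + b.X))\{b} | -a-> m1
  m1 = (a.(0 + b.(rec X. (a.a.(0 + b.X + b.X))\{b}) + b.(rec X. (a.a.(0 + b.X + b.X))\{b})))\{b} | -a-> m2
  m2 = (0 + b.(rec X. (a.a.(0 + b.X + b.X))\{b}) + b.(rec X. (a.a.(0 + b.X + b.X))\{b}))\{b} | ·
LTS(Q): 3 reachable states
  n0 = rec X. (a.a.(b.X + b.X))\{b} | -a-> n1
  n1 = (a.(b.(rec X. (a.a.(b.X + b.X))\{b}) + b.(rec X. (a.a.(b.X + b.X))\{b})))\{b} | -a-> n2
  n2 = (b.(rec X. (a.a.(b.X + b.X))\{b}) + b.(rec X. (a.a.(b.X + b.X))\{b}))\{b} | ·
Bisimilarity quotient blocks:
  B0 = {m0, n0}
  B1 = {m1, n1}
  B2 = {m2, n2}
m0 ∈ B0, n0 ∈ B0 → same block
Bisimilar ⇒ trace-equivalent.

YES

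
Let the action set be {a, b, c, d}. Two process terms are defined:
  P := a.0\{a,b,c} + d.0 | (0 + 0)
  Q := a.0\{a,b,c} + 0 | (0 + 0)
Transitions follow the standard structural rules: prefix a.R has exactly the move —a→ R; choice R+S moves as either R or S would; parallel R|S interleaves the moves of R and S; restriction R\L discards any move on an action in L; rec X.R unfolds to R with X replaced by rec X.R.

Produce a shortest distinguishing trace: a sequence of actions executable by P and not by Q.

P's transition system — 3 states:
  p0 = a.0\{a,b,c} + d.0 | (0 + 0) ⊢ -a-> p1, -d-> p2
  p1 = 0\{a,b,c} ⊢ ∅
  p2 = 0 | (0 + 0) ⊢ ∅
Q's transition system — 2 states:
  q0 = a.0\{a,b,c} + 0 | (0 + 0) ⊢ -a-> q1
  q1 = 0\{a,b,c} ⊢ ∅
Run σ = ⟨d⟩ on P: start {p0}
  step 1 (d): {p2}
  ✓ P
Run σ = ⟨d⟩ on Q: start {q0}
  step 1 (d): no successor for Q

d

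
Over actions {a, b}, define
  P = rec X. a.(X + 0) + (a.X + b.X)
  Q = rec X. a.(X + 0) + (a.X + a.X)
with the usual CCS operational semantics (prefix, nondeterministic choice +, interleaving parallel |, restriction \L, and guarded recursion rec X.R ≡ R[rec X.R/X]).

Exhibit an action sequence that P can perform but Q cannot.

LTS(P): 2 reachable states
  p0 = rec X. a.(X + 0) + (a.X + b.X) ⊢ =a=> p0, =a=> p1, =b=> p0
  p1 = (rec X. a.(X + 0) + (a.X + b.X)) + 0 ⊢ =a=> p0, =a=> p1, =b=> p0
LTS(Q): 2 reachable states
  q0 = rec X. a.(X + 0) + (a.X + a.X) ⊢ =a=> q0, =a=> q1
  q1 = (rec X. a.(X + 0) + (a.X + a.X)) + 0 ⊢ =a=> q0, =a=> q1
Run σ = ⟨b⟩ on P: start {p0}
  after b @ step 1: {p0}
  P completes σ.
Run σ = ⟨b⟩ on Q: start {q0}
  after b @ step 1: ∅ (Q stuck)

b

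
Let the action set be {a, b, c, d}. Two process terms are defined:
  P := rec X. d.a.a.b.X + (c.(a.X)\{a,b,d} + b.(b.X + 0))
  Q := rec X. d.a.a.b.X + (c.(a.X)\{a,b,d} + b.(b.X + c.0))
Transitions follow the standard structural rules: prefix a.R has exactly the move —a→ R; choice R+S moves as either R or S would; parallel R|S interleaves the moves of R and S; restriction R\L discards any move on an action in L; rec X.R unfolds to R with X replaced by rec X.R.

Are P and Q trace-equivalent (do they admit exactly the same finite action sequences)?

Reachable graph of P (6 states):
  u0 = rec X. d.a.a.b.X + (c.(a.X)\{a,b,d} + b.(b.X + 0)) ⊢ =b=> u1, =c=> u2, =d=> u3
  u1 = b.(rec X. d.a.a.b.X + (c.(a.X)\{a,b,d} + b.(b.X + 0))) + 0 ⊢ =b=> u0
  u2 = (a.(rec X. d.a.a.b.X + (c.(a.X)\{a,b,d} + b.(b.X + 0))))\{a,b,d} ⊢ (no moves)
  u3 = a.a.b.(rec X. d.a.a.b.X + (c.(a.X)\{a,b,d} + b.(b.X + 0))) ⊢ =a=> u4
  u4 = a.b.(rec X. d.a.a.b.X + (c.(a.X)\{a,b,d} + b.(b.X + 0))) ⊢ =a=> u5
  u5 = b.(rec X. d.a.a.b.X + (c.(a.X)\{a,b,d} + b.(b.X + 0))) ⊢ =b=> u0
Reachable graph of Q (7 states):
  v0 = rec X. d.a.a.b.X + (c.(a.X)\{a,b,d} + b.(b.X + c.0)) ⊢ =b=> v1, =c=> v2, =d=> v3
  v1 = b.(rec X. d.a.a.b.X + (c.(a.X)\{a,b,d} + b.(b.X + c.0))) + c.0 ⊢ =b=> v0, =c=> v4
  v2 = (a.(rec X. d.a.a.b.X + (c.(a.X)\{a,b,d} + b.(b.X + c.0))))\{a,b,d} ⊢ (no moves)
  v3 = a.a.b.(rec X. d.a.a.b.X + (c.(a.X)\{a,b,d} + b.(b.X + c.0))) ⊢ =a=> v5
  v4 = 0 ⊢ (no moves)
  v5 = a.b.(rec X. d.a.a.b.X + (c.(a.X)\{a,b,d} + b.(b.X + c.0))) ⊢ =a=> v6
  v6 = b.(rec X. d.a.a.b.X + (c.(a.X)\{a,b,d} + b.(b.X + c.0))) ⊢ =b=> v0
Run σ = ⟨bc⟩ on Q: start {v0}
  [1] b ⇒ {v1}
  [2] c ⇒ {v4}
  Q completes σ.
Run σ = ⟨bc⟩ on P: start {u0}
  [1] b ⇒ {u1}
  [2] c ⇒ ∅ (P stuck)

trace-distinct — witness ⟨bc⟩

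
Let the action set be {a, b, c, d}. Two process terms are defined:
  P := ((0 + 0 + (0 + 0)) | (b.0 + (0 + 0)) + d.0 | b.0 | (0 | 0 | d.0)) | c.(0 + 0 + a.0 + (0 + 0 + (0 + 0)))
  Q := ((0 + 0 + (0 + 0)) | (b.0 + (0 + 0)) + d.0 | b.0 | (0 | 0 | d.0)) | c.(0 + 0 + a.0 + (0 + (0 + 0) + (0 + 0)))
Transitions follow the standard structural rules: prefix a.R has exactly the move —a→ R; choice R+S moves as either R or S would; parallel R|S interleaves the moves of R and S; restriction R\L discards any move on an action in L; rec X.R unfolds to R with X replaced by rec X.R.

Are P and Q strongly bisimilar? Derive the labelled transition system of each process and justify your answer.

LTS(P): 27 reachable states
  m0 = ((0 + 0 + (0 + 0)) | (b.0 + (0 + 0)) + d.0 | b.0 | (0 | 0 | d.0)) | c.(0 + 0 + a.0 + (0 + 0 + (0 + 0))) ⊢ ··b··> m1, ··b··> m2, ··c··> m3, ··d··> m4, ··d··> m5
  m1 = (0 + 0 + (0 + 0)) | 0 | c.(0 + 0 + a.0 + (0 + 0 + (0 + 0))) ⊢ ··c··> m6
  m2 = d.0 | 0 | (0 | 0 | d.0) | c.(0 + 0 + a.0 + (0 + 0 + (0 + 0))) ⊢ ··c··> m7, ··d··> m8, ··d··> m9
  m3 = ((0 + 0 + (0 + 0)) | (b.0 + (0 + 0)) + d.0 | b.0 | (0 | 0 | d.0)) | (0 + 0 + a.0 + (0 + 0 + (0 + 0))) ⊢ ··a··> m10, ··b··> m6, ··b··> m7, ··d··> m11, ··d··> m12
  m4 = 0 | b.0 | (0 | 0 | d.0) | c.(0 + 0 + a.0 + (0 + 0 + (0 + 0))) ⊢ ··b··> m8, ··c··> m11, ··d··> m13
  m5 = d.0 | b.0 | (0 | 0 | 0) | c.(0 + 0 + a.0 + (0 + 0 + (0 + 0))) ⊢ ··b··> m9, ··c··> m12, ··d··> m13
  m6 = (0 + 0 + (0 + 0)) | 0 | (0 + 0 + a.0 + (0 + 0 + (0 + 0))) ⊢ ··a··> m14
  m7 = d.0 | 0 | (0 | 0 | d.0) | (0 + 0 + a.0 + (0 + 0 + (0 + 0))) ⊢ ··a··> m15, ··d··> m16, ··d··> m17
  m8 = 0 | 0 | (0 | 0 | d.0) | c.(0 + 0 + a.0 + (0 + 0 + (0 + 0))) ⊢ ··c··> m16, ··d··> m18
  m9 = d.0 | 0 | (0 | 0 | 0) | c.(0 + 0 + a.0 + (0 + 0 + (0 + 0))) ⊢ ··c··> m17, ··d··> m18
  m10 = ((0 + 0 + (0 + 0)) | (b.0 + (0 + 0)) + d.0 | b.0 | (0 | 0 | d.0)) | 0 ⊢ ··b··> m14, ··b··> m15, ··d··> m19, ··d··> m20
  m11 = 0 | b.0 | (0 | 0 | d.0) | (0 + 0 + a.0 + (0 + 0 + (0 + 0))) ⊢ ··a··> m19, ··b··> m16, ··d··> m21
  m12 = d.0 | b.0 | (0 | 0 | 0) | (0 + 0 + a.0 + (0 + 0 + (0 + 0))) ⊢ ··a··> m20, ··b··> m17, ··d··> m21
  m13 = 0 | b.0 | (0 | 0 | 0) | c.(0 + 0 + a.0 + (0 + 0 + (0 + 0))) ⊢ ··b··> m18, ··c··> m21
  m14 = (0 + 0 + (0 + 0)) | 0 | 0 ⊢ stopped
  m15 = d.0 | 0 | (0 | 0 | d.0) | 0 ⊢ ··d··> m22, ··d··> m23
  m16 = 0 | 0 | (0 | 0 | d.0) | (0 + 0 + a.0 + (0 + 0 + (0 + 0))) ⊢ ··a··> m22, ··d··> m24
  m17 = d.0 | 0 | (0 | 0 | 0) | (0 + 0 + a.0 + (0 + 0 + (0 + 0))) ⊢ ··a··> m23, ··d··> m24
  m18 = 0 | 0 | (0 | 0 | 0) | c.(0 + 0 + a.0 + (0 + 0 + (0 + 0))) ⊢ ··c··> m24
  m19 = 0 | b.0 | (0 | 0 | d.0) | 0 ⊢ ··b··> m22, ··d··> m25
  m20 = d.0 | b.0 | (0 | 0 | 0) | 0 ⊢ ··b··> m23, ··d··> m25
  m21 = 0 | b.0 | (0 | 0 | 0) | (0 + 0 + a.0 + (0 + 0 + (0 + 0))) ⊢ ··a··> m25, ··b··> m24
  m22 = 0 | 0 | (0 | 0 | d.0) | 0 ⊢ ··d··> m26
  m23 = d.0 | 0 | (0 | 0 | 0) | 0 ⊢ ··d··> m26
  m24 = 0 | 0 | (0 | 0 | 0) | (0 + 0 + a.0 + (0 + 0 + (0 + 0))) ⊢ ··a··> m26
  m25 = 0 | b.0 | (0 | 0 | 0) | 0 ⊢ ··b··> m26
  m26 = 0 | 0 | (0 | 0 | 0) | 0 ⊢ stopped
LTS(Q): 27 reachable states
  n0 = ((0 + 0 + (0 + 0)) | (b.0 + (0 + 0)) + d.0 | b.0 | (0 | 0 | d.0)) | c.(0 + 0 + a.0 + (0 + (0 + 0) + (0 + 0))) ⊢ ··b··> n1, ··b··> n2, ··c··> n3, ··d··> n4, ··d··> n5
  n1 = (0 + 0 + (0 + 0)) | 0 | c.(0 + 0 + a.0 + (0 + (0 + 0) + (0 + 0))) ⊢ ··c··> n6
  n2 = d.0 | 0 | (0 | 0 | d.0) | c.(0 + 0 + a.0 + (0 + (0 + 0) + (0 + 0))) ⊢ ··c··> n7, ··d··> n8, ··d··> n9
  n3 = ((0 + 0 + (0 + 0)) | (b.0 + (0 + 0)) + d.0 | b.0 | (0 | 0 | d.0)) | (0 + 0 + a.0 + (0 + (0 + 0) + (0 + 0))) ⊢ ··a··> n10, ··b··> n6, ··b··> n7, ··d··> n11, ··d··> n12
  n4 = 0 | b.0 | (0 | 0 | d.0) | c.(0 + 0 + a.0 + (0 + (0 + 0) + (0 + 0))) ⊢ ··b··> n8, ··c··> n11, ··d··> n13
  n5 = d.0 | b.0 | (0 | 0 | 0) | c.(0 + 0 + a.0 + (0 + (0 + 0) + (0 + 0))) ⊢ ··b··> n9, ··c··> n12, ··d··> n13
  n6 = (0 + 0 + (0 + 0)) | 0 | (0 + 0 + a.0 + (0 + (0 + 0) + (0 + 0))) ⊢ ··a··> n14
  n7 = d.0 | 0 | (0 | 0 | d.0) | (0 + 0 + a.0 + (0 + (0 + 0) + (0 + 0))) ⊢ ··a··> n15, ··d··> n16, ··d··> n17
  n8 = 0 | 0 | (0 | 0 | d.0) | c.(0 + 0 + a.0 + (0 + (0 + 0) + (0 + 0))) ⊢ ··c··> n16, ··d··> n18
  n9 = d.0 | 0 | (0 | 0 | 0) | c.(0 + 0 + a.0 + (0 + (0 + 0) + (0 + 0))) ⊢ ··c··> n17, ··d··> n18
  n10 = ((0 + 0 + (0 + 0)) | (b.0 + (0 + 0)) + d.0 | b.0 | (0 | 0 | d.0)) | 0 ⊢ ··b··> n14, ··b··> n15, ··d··> n19, ··d··> n20
  n11 = 0 | b.0 | (0 | 0 | d.0) | (0 + 0 + a.0 + (0 + (0 + 0) + (0 + 0))) ⊢ ··a··> n19, ··b··> n16, ··d··> n21
  n12 = d.0 | b.0 | (0 | 0 | 0) | (0 + 0 + a.0 + (0 + (0 + 0) + (0 + 0))) ⊢ ··a··> n20, ··b··> n17, ··d··> n21
  n13 = 0 | b.0 | (0 | 0 | 0) | c.(0 + 0 + a.0 + (0 + (0 + 0) + (0 + 0))) ⊢ ··b··> n18, ··c··> n21
  n14 = (0 + 0 + (0 + 0)) | 0 | 0 ⊢ stopped
  n15 = d.0 | 0 | (0 | 0 | d.0) | 0 ⊢ ··d··> n22, ··d··> n23
  n16 = 0 | 0 | (0 | 0 | d.0) | (0 + 0 + a.0 + (0 + (0 + 0) + (0 + 0))) ⊢ ··a··> n22, ··d··> n24
  n17 = d.0 | 0 | (0 | 0 | 0) | (0 + 0 + a.0 + (0 + (0 + 0) + (0 + 0))) ⊢ ··a··> n23, ··d··> n24
  n18 = 0 | 0 | (0 | 0 | 0) | c.(0 + 0 + a.0 + (0 + (0 + 0) + (0 + 0))) ⊢ ··c··> n24
  n19 = 0 | b.0 | (0 | 0 | d.0) | 0 ⊢ ··b··> n22, ··d··> n25
  n20 = d.0 | b.0 | (0 | 0 | 0) | 0 ⊢ ··b··> n23, ··d··> n25
  n21 = 0 | b.0 | (0 | 0 | 0) | (0 + 0 + a.0 + (0 + (0 + 0) + (0 + 0))) ⊢ ··a··> n25, ··b··> n24
  n22 = 0 | 0 | (0 | 0 | d.0) | 0 ⊢ ··d··> n26
  n23 = d.0 | 0 | (0 | 0 | 0) | 0 ⊢ ··d··> n26
  n24 = 0 | 0 | (0 | 0 | 0) | (0 + 0 + a.0 + (0 + (0 + 0) + (0 + 0))) ⊢ ··a··> n26
  n25 = 0 | b.0 | (0 | 0 | 0) | 0 ⊢ ··b··> n26
  n26 = 0 | 0 | (0 | 0 | 0) | 0 ⊢ stopped
Partition-refinement fixed point:
  B0 = {m0, n0}
  B1 = {m4, m5, n4, n5}
  B2 = {m13, n13}
  B3 = {m1, m18, n1, n18}
  B4 = {m24, m6, n24, n6}
  B5 = {m14, m26, n14, n26}
  B6 = {m21, n21}
  B7 = {m25, n25}
  B8 = {m8, m9, n8, n9}
  B9 = {m16, m17, n16, n17}
  B10 = {m22, m23, n22, n23}
  B11 = {m11, m12, n11, n12}
  B12 = {m19, m20, n19, n20}
  B13 = {m2, n2}
  B14 = {m7, n7}
  B15 = {m15, n15}
  B16 = {m3, n3}
  B17 = {m10, n10}
m0 ∈ B0, n0 ∈ B0 → same block

YES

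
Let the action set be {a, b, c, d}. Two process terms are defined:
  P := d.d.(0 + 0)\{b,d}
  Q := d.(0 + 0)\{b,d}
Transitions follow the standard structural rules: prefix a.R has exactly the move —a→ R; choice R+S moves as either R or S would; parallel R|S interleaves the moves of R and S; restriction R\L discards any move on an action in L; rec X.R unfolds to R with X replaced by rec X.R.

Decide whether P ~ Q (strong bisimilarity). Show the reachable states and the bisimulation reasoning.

NO

P's transition system — 3 states:
  m0 = d.d.(0 + 0)\{b,d} :: --d--▸ m1
  m1 = d.(0 + 0)\{b,d} :: --d--▸ m2
  m2 = (0 + 0)\{b,d} :: stopped
Q's transition system — 2 states:
  n0 = d.(0 + 0)\{b,d} :: --d--▸ n1
  n1 = (0 + 0)\{b,d} :: stopped
Coarsest stable partition (strong bisimilarity classes):
  B0 = {m0}
  B1 = {m1, n0}
  B2 = {m2, n1}
m0 ∈ B0, n0 ∈ B1 → different blocks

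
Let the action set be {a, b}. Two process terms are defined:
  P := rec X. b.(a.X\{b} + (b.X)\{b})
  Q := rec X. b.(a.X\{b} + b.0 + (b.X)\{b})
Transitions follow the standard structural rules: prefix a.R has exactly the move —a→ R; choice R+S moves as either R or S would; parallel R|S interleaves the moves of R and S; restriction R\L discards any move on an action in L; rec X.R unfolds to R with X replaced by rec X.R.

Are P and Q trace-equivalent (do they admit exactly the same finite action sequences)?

NO — witness ⟨bb⟩

P's transition system — 3 states:
  p0 = rec X. b.(a.X\{b} + (b.X)\{b}) has moves =b=> p1
  p1 = a.(rec X. b.(a.X\{b} + (b.X)\{b}))\{b} + (b.(rec X. b.(a.X\{b} + (b.X)\{b})))\{b} has moves =a=> p2
  p2 = (rec X. b.(a.X\{b} + (b.X)\{b}))\{b} has moves stopped
Q's transition system — 4 states:
  q0 = rec X. b.(a.X\{b} + b.0 + (b.X)\{b}) has moves =b=> q1
  q1 = a.(rec X. b.(a.X\{b} + b.0 + (b.X)\{b}))\{b} + b.0 + (b.(rec X. b.(a.X\{b} + b.0 + (b.X)\{b})))\{b} has moves =a=> q2, =b=> q3
  q2 = (rec X. b.(a.X\{b} + b.0 + (b.X)\{b}))\{b} has moves stopped
  q3 = 0 has moves stopped
Trace ⟨bb⟩ through Q, begin at {q0}:
  step 1 (b): {q1}
  step 2 (b): {q3}
  ✓ Q
Trace ⟨bb⟩ through P, begin at {p0}:
  step 1 (b): {p1}
  step 2 (b): ∅  — P cannot continue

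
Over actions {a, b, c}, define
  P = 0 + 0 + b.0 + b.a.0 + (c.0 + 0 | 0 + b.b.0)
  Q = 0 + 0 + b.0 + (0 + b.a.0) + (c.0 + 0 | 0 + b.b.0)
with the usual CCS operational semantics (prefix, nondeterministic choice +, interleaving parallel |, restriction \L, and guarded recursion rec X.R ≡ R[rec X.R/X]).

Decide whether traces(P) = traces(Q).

LTS(P): 4 reachable states
  u0 = 0 + 0 + b.0 + b.a.0 + (c.0 + 0 | 0 + b.b.0) has moves =b=> u1, =b=> u2, =b=> u3, =c=> u1
  u1 = 0 has moves (no moves)
  u2 = a.0 has moves =a=> u1
  u3 = b.0 has moves =b=> u1
LTS(Q): 4 reachable states
  v0 = 0 + 0 + b.0 + (0 + b.a.0) + (c.0 + 0 | 0 + b.b.0) has moves =b=> v1, =b=> v2, =b=> v3, =c=> v1
  v1 = 0 has moves (no moves)
  v2 = a.0 has moves =a=> v1
  v3 = b.0 has moves =b=> v1
Coarsest stable partition (strong bisimilarity classes):
  B0 = {u0, v0}
  B1 = {u2, v2}
  B2 = {u1, v1}
  B3 = {u3, v3}
u0 ∈ B0, v0 ∈ B0 → same block
Bisimilar ⇒ trace-equivalent.

trace-equivalent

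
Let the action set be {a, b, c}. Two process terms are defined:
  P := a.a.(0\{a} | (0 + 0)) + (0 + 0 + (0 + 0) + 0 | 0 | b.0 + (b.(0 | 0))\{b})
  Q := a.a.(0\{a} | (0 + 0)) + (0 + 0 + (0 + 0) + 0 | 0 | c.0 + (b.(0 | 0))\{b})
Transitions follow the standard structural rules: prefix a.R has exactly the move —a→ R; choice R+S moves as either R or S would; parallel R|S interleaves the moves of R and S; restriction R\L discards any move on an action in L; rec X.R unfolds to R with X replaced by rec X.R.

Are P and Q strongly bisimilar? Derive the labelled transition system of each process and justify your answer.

LTS(P): 4 reachable states
  p0 = a.a.(0\{a} | (0 + 0)) + (0 + 0 + (0 + 0) + 0 | 0 | b.0 + (b.(0 | 0))\{b}) → =a=> p1, =b=> p2
  p1 = a.(0\{a} | (0 + 0)) → =a=> p3
  p2 = 0 | 0 | 0 → stopped
  p3 = 0\{a} | (0 + 0) → stopped
LTS(Q): 4 reachable states
  q0 = a.a.(0\{a} | (0 + 0)) + (0 + 0 + (0 + 0) + 0 | 0 | c.0 + (b.(0 | 0))\{b}) → =a=> q1, =c=> q2
  q1 = a.(0\{a} | (0 + 0)) → =a=> q3
  q2 = 0 | 0 | 0 → stopped
  q3 = 0\{a} | (0 + 0) → stopped
Partition-refinement fixed point:
  B0 = {p0}
  B1 = {p1, q1}
  B2 = {p2, p3, q2, q3}
  B3 = {q0}
p0 ∈ B0, q0 ∈ B3 → different blocks

P ≁ Q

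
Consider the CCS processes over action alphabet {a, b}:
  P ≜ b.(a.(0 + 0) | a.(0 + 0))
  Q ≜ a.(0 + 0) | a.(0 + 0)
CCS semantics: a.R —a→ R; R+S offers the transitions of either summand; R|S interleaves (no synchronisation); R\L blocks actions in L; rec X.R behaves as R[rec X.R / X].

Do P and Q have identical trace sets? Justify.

LTS(P): 5 reachable states
  m0 = b.(a.(0 + 0) | a.(0 + 0)) ⊢ -b-> m1
  m1 = a.(0 + 0) | a.(0 + 0) ⊢ -a-> m2, -a-> m3
  m2 = (0 + 0) | a.(0 + 0) ⊢ -a-> m4
  m3 = a.(0 + 0) | (0 + 0) ⊢ -a-> m4
  m4 = (0 + 0) | (0 + 0) ⊢ ∅
LTS(Q): 4 reachable states
  n0 = a.(0 + 0) | a.(0 + 0) ⊢ -a-> n1, -a-> n2
  n1 = (0 + 0) | a.(0 + 0) ⊢ -a-> n3
  n2 = a.(0 + 0) | (0 + 0) ⊢ -a-> n3
  n3 = (0 + 0) | (0 + 0) ⊢ ∅
Trace ⟨b⟩ through P, begin at {m0}:
  after b @ step 1: {m1}
  ✓ P
Trace ⟨b⟩ through Q, begin at {n0}:
  after b @ step 1: ∅  — Q cannot continue

traces(P) ≠ traces(Q) — witness ⟨b⟩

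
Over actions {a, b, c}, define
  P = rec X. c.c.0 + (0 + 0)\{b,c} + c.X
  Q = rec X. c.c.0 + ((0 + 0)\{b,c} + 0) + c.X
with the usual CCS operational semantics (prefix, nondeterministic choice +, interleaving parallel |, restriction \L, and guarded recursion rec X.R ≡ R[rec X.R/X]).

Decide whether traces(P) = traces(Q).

LTS(P): 3 reachable states
  p0 = rec X. c.c.0 + (0 + 0)\{b,c} + c.X :: —c→ p0, —c→ p1
  p1 = c.0 :: —c→ p2
  p2 = 0 :: ∅
LTS(Q): 3 reachable states
  q0 = rec X. c.c.0 + ((0 + 0)\{b,c} + 0) + c.X :: —c→ q0, —c→ q1
  q1 = c.0 :: —c→ q2
  q2 = 0 :: ∅
Coarsest stable partition (strong bisimilarity classes):
  B0 = {p0, q0}
  B1 = {p1, q1}
  B2 = {p2, q2}
p0 ∈ B0, q0 ∈ B0 → same block
Bisimilar ⇒ trace-equivalent.

traces(P) = traces(Q)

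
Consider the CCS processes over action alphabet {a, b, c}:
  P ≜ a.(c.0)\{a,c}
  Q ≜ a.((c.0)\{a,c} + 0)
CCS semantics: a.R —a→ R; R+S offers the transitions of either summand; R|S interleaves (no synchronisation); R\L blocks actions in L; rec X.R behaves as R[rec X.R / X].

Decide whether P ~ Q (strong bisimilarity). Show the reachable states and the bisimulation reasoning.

bisimilar

P's transition system — 2 states:
  s0 = a.(c.0)\{a,c} :: --a--▸ s1
  s1 = (c.0)\{a,c} :: ·
Q's transition system — 2 states:
  t0 = a.((c.0)\{a,c} + 0) :: --a--▸ t1
  t1 = (c.0)\{a,c} + 0 :: ·
Bisimilarity quotient blocks:
  B0 = {s0, t0}
  B1 = {s1, t1}
s0 ∈ B0, t0 ∈ B0 → same block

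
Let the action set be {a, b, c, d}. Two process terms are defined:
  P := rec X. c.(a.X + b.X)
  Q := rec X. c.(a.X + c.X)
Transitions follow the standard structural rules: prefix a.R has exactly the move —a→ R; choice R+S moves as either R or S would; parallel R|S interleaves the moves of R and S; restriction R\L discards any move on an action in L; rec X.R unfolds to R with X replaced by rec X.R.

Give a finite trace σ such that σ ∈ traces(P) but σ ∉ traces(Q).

cb

P's transition system — 2 states:
  s0 = rec X. c.(a.X + b.X) ⊢ =c=> s1
  s1 = a.(rec X. c.(a.X + b.X)) + b.(rec X. c.(a.X + b.X)) ⊢ =a=> s0, =b=> s0
Q's transition system — 2 states:
  t0 = rec X. c.(a.X + c.X) ⊢ =c=> t1
  t1 = a.(rec X. c.(a.X + c.X)) + c.(rec X. c.(a.X + c.X)) ⊢ =a=> t0, =c=> t0
Trace ⟨cb⟩ through P, begin at {s0}:
  after c @ step 1: {s1}
  after b @ step 2: {s0}
  ✓ P
Trace ⟨cb⟩ through Q, begin at {t0}:
  after c @ step 1: {t1}
  after b @ step 2: ∅  — Q cannot continue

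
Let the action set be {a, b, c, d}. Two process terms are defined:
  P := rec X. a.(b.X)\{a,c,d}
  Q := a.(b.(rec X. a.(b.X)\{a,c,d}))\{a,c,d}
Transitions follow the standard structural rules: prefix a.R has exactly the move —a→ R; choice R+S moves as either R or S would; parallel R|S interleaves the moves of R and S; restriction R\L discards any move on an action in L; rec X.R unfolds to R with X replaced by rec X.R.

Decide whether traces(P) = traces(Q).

P's transition system — 3 states:
  m0 = rec X. a.(b.X)\{a,c,d} | —a→ m1
  m1 = (b.(rec X. a.(b.X)\{a,c,d}))\{a,c,d} | —b→ m2
  m2 = (rec X. a.(b.X)\{a,c,d})\{a,c,d} | deadlocked
Q's transition system — 3 states:
  n0 = a.(b.(rec X. a.(b.X)\{a,c,d}))\{a,c,d} | —a→ n1
  n1 = (b.(rec X. a.(b.X)\{a,c,d}))\{a,c,d} | —b→ n2
  n2 = (rec X. a.(b.X)\{a,c,d})\{a,c,d} | deadlocked
Coarsest stable partition (strong bisimilarity classes):
  B0 = {m0, n0}
  B1 = {m1, n1}
  B2 = {m2, n2}
m0 ∈ B0, n0 ∈ B0 → same block
Bisimilar ⇒ trace-equivalent.

YES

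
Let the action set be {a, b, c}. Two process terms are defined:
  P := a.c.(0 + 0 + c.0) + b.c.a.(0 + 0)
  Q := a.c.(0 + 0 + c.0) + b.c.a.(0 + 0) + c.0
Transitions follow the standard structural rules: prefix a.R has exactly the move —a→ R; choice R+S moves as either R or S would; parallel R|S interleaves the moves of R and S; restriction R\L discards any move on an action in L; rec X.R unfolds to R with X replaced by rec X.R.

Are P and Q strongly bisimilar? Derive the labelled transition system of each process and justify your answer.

LTS(P): 7 reachable states
  s0 = a.c.(0 + 0 + c.0) + b.c.a.(0 + 0) :: ··a··> s1, ··b··> s2
  s1 = c.(0 + 0 + c.0) :: ··c··> s3
  s2 = c.a.(0 + 0) :: ··c··> s4
  s3 = 0 + 0 + c.0 :: ··c··> s5
  s4 = a.(0 + 0) :: ··a··> s6
  s5 = 0 :: (no moves)
  s6 = 0 + 0 :: (no moves)
LTS(Q): 7 reachable states
  t0 = a.c.(0 + 0 + c.0) + b.c.a.(0 + 0) + c.0 :: ··a··> t1, ··b··> t2, ··c··> t3
  t1 = c.(0 + 0 + c.0) :: ··c··> t4
  t2 = c.a.(0 + 0) :: ··c··> t5
  t3 = 0 :: (no moves)
  t4 = 0 + 0 + c.0 :: ··c··> t3
  t5 = a.(0 + 0) :: ··a··> t6
  t6 = 0 + 0 :: (no moves)
Partition-refinement fixed point:
  B0 = {s0}
  B1 = {s2, t2}
  B2 = {s4, t5}
  B3 = {s5, s6, t3, t6}
  B4 = {s1, t1}
  B5 = {s3, t4}
  B6 = {t0}
s0 ∈ B0, t0 ∈ B6 → different blocks

NO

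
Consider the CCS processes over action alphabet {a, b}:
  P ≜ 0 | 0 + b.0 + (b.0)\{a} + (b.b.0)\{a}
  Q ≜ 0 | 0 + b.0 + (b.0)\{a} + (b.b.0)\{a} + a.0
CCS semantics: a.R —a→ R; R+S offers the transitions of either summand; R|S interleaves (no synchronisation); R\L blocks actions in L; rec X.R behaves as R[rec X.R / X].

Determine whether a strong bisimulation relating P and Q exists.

NO

P's transition system — 4 states:
  s0 = 0 | 0 + b.0 + (b.0)\{a} + (b.b.0)\{a} ⊢ --b--▸ s1, --b--▸ s2, --b--▸ s3
  s1 = (b.0)\{a} ⊢ --b--▸ s3
  s2 = 0 ⊢ stopped
  s3 = 0\{a} ⊢ stopped
Q's transition system — 4 states:
  t0 = 0 | 0 + b.0 + (b.0)\{a} + (b.b.0)\{a} + a.0 ⊢ --a--▸ t1, --b--▸ t1, --b--▸ t2, --b--▸ t3
  t1 = 0 ⊢ stopped
  t2 = (b.0)\{a} ⊢ --b--▸ t3
  t3 = 0\{a} ⊢ stopped
Partition-refinement fixed point:
  B0 = {s0}
  B1 = {s2, s3, t1, t3}
  B2 = {s1, t2}
  B3 = {t0}
s0 ∈ B0, t0 ∈ B3 → different blocks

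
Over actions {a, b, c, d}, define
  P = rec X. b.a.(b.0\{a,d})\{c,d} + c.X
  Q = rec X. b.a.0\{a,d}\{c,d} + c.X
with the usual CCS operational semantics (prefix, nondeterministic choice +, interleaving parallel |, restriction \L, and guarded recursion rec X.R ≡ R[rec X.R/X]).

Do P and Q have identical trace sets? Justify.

Reachable graph of P (4 states):
  m0 = rec X. b.a.(b.0\{a,d})\{c,d} + c.X | -b-> m1, -c-> m0
  m1 = a.(b.0\{a,d})\{c,d} | -a-> m2
  m2 = (b.0\{a,d})\{c,d} | -b-> m3
  m3 = 0\{a,d}\{c,d} | ∅
Reachable graph of Q (3 states):
  n0 = rec X. b.a.0\{a,d}\{c,d} + c.X | -b-> n1, -c-> n0
  n1 = a.0\{a,d}\{c,d} | -a-> n2
  n2 = 0\{a,d}\{c,d} | ∅
Run σ = ⟨bab⟩ on P: start {m0}
  after b @ step 1: {m1}
  after a @ step 2: {m2}
  after b @ step 3: {m3}
  ✓ P
Run σ = ⟨bab⟩ on Q: start {n0}
  after b @ step 1: {n1}
  after a @ step 2: {n2}
  after b @ step 3: ∅  — Q cannot continue

NO — witness ⟨bab⟩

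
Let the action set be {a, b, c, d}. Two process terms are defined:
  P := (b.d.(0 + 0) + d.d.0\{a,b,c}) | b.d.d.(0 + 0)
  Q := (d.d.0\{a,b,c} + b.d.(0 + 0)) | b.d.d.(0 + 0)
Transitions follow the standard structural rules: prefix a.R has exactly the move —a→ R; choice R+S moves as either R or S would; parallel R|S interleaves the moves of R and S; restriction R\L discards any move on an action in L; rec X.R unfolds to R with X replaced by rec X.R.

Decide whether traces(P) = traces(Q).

traces(P) = traces(Q)

LTS(P): 20 reachable states
  u0 = (b.d.(0 + 0) + d.d.0\{a,b,c}) | b.d.d.(0 + 0) has moves =b=> u1, =b=> u2, =d=> u3
  u1 = (b.d.(0 + 0) + d.d.0\{a,b,c}) | d.d.(0 + 0) has moves =b=> u4, =d=> u5, =d=> u6
  u2 = d.(0 + 0) | b.d.d.(0 + 0) has moves =b=> u4, =d=> u7
  u3 = d.0\{a,b,c} | b.d.d.(0 + 0) has moves =b=> u6, =d=> u8
  u4 = d.(0 + 0) | d.d.(0 + 0) has moves =d=> u10, =d=> u9
  u5 = (b.d.(0 + 0) + d.d.0\{a,b,c}) | d.(0 + 0) has moves =b=> u10, =d=> u11, =d=> u12
  u6 = d.0\{a,b,c} | d.d.(0 + 0) has moves =d=> u12, =d=> u13
  u7 = (0 + 0) | b.d.d.(0 + 0) has moves =b=> u9
  u8 = 0\{a,b,c} | b.d.d.(0 + 0) has moves =b=> u13
  u9 = (0 + 0) | d.d.(0 + 0) has moves =d=> u14
  u10 = d.(0 + 0) | d.(0 + 0) has moves =d=> u14, =d=> u15
  u11 = (b.d.(0 + 0) + d.d.0\{a,b,c}) | (0 + 0) has moves =b=> u15, =d=> u16
  u12 = d.0\{a,b,c} | d.(0 + 0) has moves =d=> u16, =d=> u17
  u13 = 0\{a,b,c} | d.d.(0 + 0) has moves =d=> u17
  u14 = (0 + 0) | d.(0 + 0) has moves =d=> u18
  u15 = d.(0 + 0) | (0 + 0) has moves =d=> u18
  u16 = d.0\{a,b,c} | (0 + 0) has moves =d=> u19
  u17 = 0\{a,b,c} | d.(0 + 0) has moves =d=> u19
  u18 = (0 + 0) | (0 + 0) has moves stopped
  u19 = 0\{a,b,c} | (0 + 0) has moves stopped
LTS(Q): 20 reachable states
  v0 = (d.d.0\{a,b,c} + b.d.(0 + 0)) | b.d.d.(0 + 0) has moves =b=> v1, =b=> v2, =d=> v3
  v1 = (d.d.0\{a,b,c} + b.d.(0 + 0)) | d.d.(0 + 0) has moves =b=> v4, =d=> v5, =d=> v6
  v2 = d.(0 + 0) | b.d.d.(0 + 0) has moves =b=> v4, =d=> v7
  v3 = d.0\{a,b,c} | b.d.d.(0 + 0) has moves =b=> v6, =d=> v8
  v4 = d.(0 + 0) | d.d.(0 + 0) has moves =d=> v10, =d=> v9
  v5 = (d.d.0\{a,b,c} + b.d.(0 + 0)) | d.(0 + 0) has moves =b=> v10, =d=> v11, =d=> v12
  v6 = d.0\{a,b,c} | d.d.(0 + 0) has moves =d=> v12, =d=> v13
  v7 = (0 + 0) | b.d.d.(0 + 0) has moves =b=> v9
  v8 = 0\{a,b,c} | b.d.d.(0 + 0) has moves =b=> v13
  v9 = (0 + 0) | d.d.(0 + 0) has moves =d=> v14
  v10 = d.(0 + 0) | d.(0 + 0) has moves =d=> v14, =d=> v15
  v11 = (d.d.0\{a,b,c} + b.d.(0 + 0)) | (0 + 0) has moves =b=> v15, =d=> v16
  v12 = d.0\{a,b,c} | d.(0 + 0) has moves =d=> v16, =d=> v17
  v13 = 0\{a,b,c} | d.d.(0 + 0) has moves =d=> v17
  v14 = (0 + 0) | d.(0 + 0) has moves =d=> v18
  v15 = d.(0 + 0) | (0 + 0) has moves =d=> v18
  v16 = d.0\{a,b,c} | (0 + 0) has moves =d=> v19
  v17 = 0\{a,b,c} | d.(0 + 0) has moves =d=> v19
  v18 = (0 + 0) | (0 + 0) has moves stopped
  v19 = 0\{a,b,c} | (0 + 0) has moves stopped
Bisimilarity quotient blocks:
  B0 = {u0, v0}
  B1 = {u2, u3, v2, v3}
  B2 = {u4, u6, v4, v6}
  B3 = {u10, u12, u13, u9, v10, v12, v13, v9}
  B4 = {u14, u15, u16, u17, v14, v15, v16, v17}
  B5 = {u18, u19, v18, v19}
  B6 = {u7, u8, v7, v8}
  B7 = {u1, v1}
  B8 = {u5, v5}
  B9 = {u11, v11}
u0 ∈ B0, v0 ∈ B0 → same block
Bisimilar ⇒ trace-equivalent.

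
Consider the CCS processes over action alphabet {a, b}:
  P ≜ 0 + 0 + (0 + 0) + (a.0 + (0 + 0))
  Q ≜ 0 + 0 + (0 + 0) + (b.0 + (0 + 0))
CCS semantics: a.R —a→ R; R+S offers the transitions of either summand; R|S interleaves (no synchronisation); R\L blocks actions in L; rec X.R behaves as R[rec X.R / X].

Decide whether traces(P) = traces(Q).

P's transition system — 2 states:
  m0 = 0 + 0 + (0 + 0) + (a.0 + (0 + 0)) :: —a→ m1
  m1 = 0 :: stopped
Q's transition system — 2 states:
  n0 = 0 + 0 + (0 + 0) + (b.0 + (0 + 0)) :: —b→ n1
  n1 = 0 :: stopped
Run σ = ⟨a⟩ on P: start {m0}
  [1] a ⇒ {m1}
  — P admits the full trace.
Run σ = ⟨a⟩ on Q: start {n0}
  [1] a ⇒ ∅  — Q cannot continue

trace-distinct — witness ⟨a⟩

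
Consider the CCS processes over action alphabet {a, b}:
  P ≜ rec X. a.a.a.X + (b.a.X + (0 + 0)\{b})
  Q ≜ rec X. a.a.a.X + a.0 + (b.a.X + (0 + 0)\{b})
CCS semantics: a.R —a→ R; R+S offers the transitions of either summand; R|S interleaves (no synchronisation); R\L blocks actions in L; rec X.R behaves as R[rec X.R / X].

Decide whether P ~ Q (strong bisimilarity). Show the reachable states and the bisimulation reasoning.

LTS(P): 3 reachable states
  m0 = rec X. a.a.a.X + (b.a.X + (0 + 0)\{b}) | ··a··> m1, ··b··> m2
  m1 = a.a.(rec X. a.a.a.X + (b.a.X + (0 + 0)\{b})) | ··a··> m2
  m2 = a.(rec X. a.a.a.X + (b.a.X + (0 + 0)\{b})) | ··a··> m0
LTS(Q): 4 reachable states
  n0 = rec X. a.a.a.X + a.0 + (b.a.X + (0 + 0)\{b}) | ··a··> n1, ··a··> n2, ··b··> n3
  n1 = 0 | ·
  n2 = a.a.(rec X. a.a.a.X + a.0 + (b.a.X + (0 + 0)\{b})) | ··a··> n3
  n3 = a.(rec X. a.a.a.X + a.0 + (b.a.X + (0 + 0)\{b})) | ··a··> n0
Coarsest stable partition (strong bisimilarity classes):
  B0 = {m0}
  B1 = {m2}
  B2 = {m1}
  B3 = {n0}
  B4 = {n2}
  B5 = {n3}
  B6 = {n1}
m0 ∈ B0, n0 ∈ B3 → different blocks

P ≁ Q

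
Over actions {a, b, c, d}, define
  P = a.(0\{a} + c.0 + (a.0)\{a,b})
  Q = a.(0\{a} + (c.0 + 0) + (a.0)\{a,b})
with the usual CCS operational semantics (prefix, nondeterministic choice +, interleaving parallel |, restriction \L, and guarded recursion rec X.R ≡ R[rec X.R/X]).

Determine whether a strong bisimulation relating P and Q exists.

LTS(P): 3 reachable states
  u0 = a.(0\{a} + c.0 + (a.0)\{a,b}) has moves —a→ u1
  u1 = 0\{a} + c.0 + (a.0)\{a,b} has moves —c→ u2
  u2 = 0 has moves ∅
LTS(Q): 3 reachable states
  v0 = a.(0\{a} + (c.0 + 0) + (a.0)\{a,b}) has moves —a→ v1
  v1 = 0\{a} + (c.0 + 0) + (a.0)\{a,b} has moves —c→ v2
  v2 = 0 has moves ∅
Partition-refinement fixed point:
  B0 = {u0, v0}
  B1 = {u1, v1}
  B2 = {u2, v2}
u0 ∈ B0, v0 ∈ B0 → same block

P ~ Q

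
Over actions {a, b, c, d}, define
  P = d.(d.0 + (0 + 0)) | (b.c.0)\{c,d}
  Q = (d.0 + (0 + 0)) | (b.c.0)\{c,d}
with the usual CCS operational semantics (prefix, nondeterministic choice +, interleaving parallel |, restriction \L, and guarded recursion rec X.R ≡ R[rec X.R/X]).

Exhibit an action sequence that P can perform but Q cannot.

Reachable graph of P (6 states):
  m0 = d.(d.0 + (0 + 0)) | (b.c.0)\{c,d} has moves -b-> m1, -d-> m2
  m1 = d.(d.0 + (0 + 0)) | (c.0)\{c,d} has moves -d-> m3
  m2 = (d.0 + (0 + 0)) | (b.c.0)\{c,d} has moves -b-> m3, -d-> m4
  m3 = (d.0 + (0 + 0)) | (c.0)\{c,d} has moves -d-> m5
  m4 = 0 | (b.c.0)\{c,d} has moves -b-> m5
  m5 = 0 | (c.0)\{c,d} has moves ·
Reachable graph of Q (4 states):
  n0 = (d.0 + (0 + 0)) | (b.c.0)\{c,d} has moves -b-> n1, -d-> n2
  n1 = (d.0 + (0 + 0)) | (c.0)\{c,d} has moves -d-> n3
  n2 = 0 | (b.c.0)\{c,d} has moves -b-> n3
  n3 = 0 | (c.0)\{c,d} has moves ·
Executing dd from P (initial set {m0}):
  step 1 (d): {m2}
  step 2 (d): {m4}
  P completes σ.
Executing dd from Q (initial set {n0}):
  step 1 (d): {n2}
  step 2 (d): ∅ (Q stuck)

dd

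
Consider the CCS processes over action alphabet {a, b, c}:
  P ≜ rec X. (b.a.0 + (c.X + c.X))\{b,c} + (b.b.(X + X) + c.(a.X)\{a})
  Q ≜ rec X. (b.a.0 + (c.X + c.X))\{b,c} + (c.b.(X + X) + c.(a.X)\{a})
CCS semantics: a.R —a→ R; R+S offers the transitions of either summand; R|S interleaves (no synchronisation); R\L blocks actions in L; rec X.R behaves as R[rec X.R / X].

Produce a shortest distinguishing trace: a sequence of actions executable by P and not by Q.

LTS(P): 4 reachable states
  s0 = rec X. (b.a.0 + (c.X + c.X))\{b,c} + (b.b.(X + X) + c.(a.X)\{a}) :: ··b··> s1, ··c··> s2
  s1 = b.((rec X. (b.a.0 + (c.X + c.X))\{b,c} + (b.b.(X + X) + c.(a.X)\{a})) + (rec X. (b.a.0 + (c.X + c.X))\{b,c} + (b.b.(X + X) + c.(a.X)\{a}))) :: ··b··> s3
  s2 = (a.(rec X. (b.a.0 + (c.X + c.X))\{b,c} + (b.b.(X + X) + c.(a.X)\{a})))\{a} :: ∅
  s3 = (rec X. (b.a.0 + (c.X + c.X))\{b,c} + (b.b.(X + X) + c.(a.X)\{a})) + (rec X. (b.a.0 + (c.X + c.X))\{b,c} + (b.b.(X + X) + c.(a.X)\{a})) :: ··b··> s1, ··c··> s2
LTS(Q): 4 reachable states
  t0 = rec X. (b.a.0 + (c.X + c.X))\{b,c} + (c.b.(X + X) + c.(a.X)\{a}) :: ··c··> t1, ··c··> t2
  t1 = (a.(rec X. (b.a.0 + (c.X + c.X))\{b,c} + (c.b.(X + X) + c.(a.X)\{a})))\{a} :: ∅
  t2 = b.((rec X. (b.a.0 + (c.X + c.X))\{b,c} + (c.b.(X + X) + c.(a.X)\{a})) + (rec X. (b.a.0 + (c.X + c.X))\{b,c} + (c.b.(X + X) + c.(a.X)\{a}))) :: ··b··> t3
  t3 = (rec X. (b.a.0 + (c.X + c.X))\{b,c} + (c.b.(X + X) + c.(a.X)\{a})) + (rec X. (b.a.0 + (c.X + c.X))\{b,c} + (c.b.(X + X) + c.(a.X)\{a})) :: ··c··> t1, ··c··> t2
Run σ = ⟨b⟩ on P: start {s0}
  [1] b ⇒ {s1}
  ✓ P
Run σ = ⟨b⟩ on Q: start {t0}
  [1] b ⇒ ∅ (Q stuck)

b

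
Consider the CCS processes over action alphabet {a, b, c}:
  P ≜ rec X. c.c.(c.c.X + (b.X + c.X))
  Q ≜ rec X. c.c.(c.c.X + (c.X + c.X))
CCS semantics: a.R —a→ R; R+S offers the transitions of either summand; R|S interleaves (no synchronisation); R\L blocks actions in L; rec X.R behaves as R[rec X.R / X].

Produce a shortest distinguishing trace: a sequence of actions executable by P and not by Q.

ccb

Reachable graph of P (4 states):
  u0 = rec X. c.c.(c.c.X + (b.X + c.X)) ⊢ —c→ u1
  u1 = c.(c.c.(rec X. c.c.(c.c.X + (b.X + c.X))) + (b.(rec X. c.c.(c.c.X + (b.X + c.X))) + c.(rec X. c.c.(c.c.X + (b.X + c.X))))) ⊢ —c→ u2
  u2 = c.c.(rec X. c.c.(c.c.X + (b.X + c.X))) + (b.(rec X. c.c.(c.c.X + (b.X + c.X))) + c.(rec X. c.c.(c.c.X + (b.X + c.X)))) ⊢ —b→ u0, —c→ u0, —c→ u3
  u3 = c.(rec X. c.c.(c.c.X + (b.X + c.X))) ⊢ —c→ u0
Reachable graph of Q (4 states):
  v0 = rec X. c.c.(c.c.X + (c.X + c.X)) ⊢ —c→ v1
  v1 = c.(c.c.(rec X. c.c.(c.c.X + (c.X + c.X))) + (c.(rec X. c.c.(c.c.X + (c.X + c.X))) + c.(rec X. c.c.(c.c.X + (c.X + c.X))))) ⊢ —c→ v2
  v2 = c.c.(rec X. c.c.(c.c.X + (c.X + c.X))) + (c.(rec X. c.c.(c.c.X + (c.X + c.X))) + c.(rec X. c.c.(c.c.X + (c.X + c.X)))) ⊢ —c→ v0, —c→ v3
  v3 = c.(rec X. c.c.(c.c.X + (c.X + c.X))) ⊢ —c→ v0
Executing ccb from P (initial set {u0}):
  step 1 (c): {u1}
  step 2 (c): {u2}
  step 3 (b): {u0}
  ✓ P
Executing ccb from Q (initial set {v0}):
  step 1 (c): {v1}
  step 2 (c): {v2}
  step 3 (b): ∅ (Q stuck)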